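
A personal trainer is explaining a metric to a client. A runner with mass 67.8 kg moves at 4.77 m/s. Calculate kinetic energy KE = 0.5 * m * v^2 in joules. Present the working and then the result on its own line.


v^2 = 4.77^2 = 22.7529
KE = 0.5 * 67.8 * 22.7529
= 771.32 J

771.32 J


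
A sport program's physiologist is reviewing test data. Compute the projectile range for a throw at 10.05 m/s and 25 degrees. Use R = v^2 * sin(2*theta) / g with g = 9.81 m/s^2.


Two times the angle = 50 degrees
sin(50) = 0.766044
R = 101.0025 * 0.766044 / 9.81 = 7.887 m

7.887 m


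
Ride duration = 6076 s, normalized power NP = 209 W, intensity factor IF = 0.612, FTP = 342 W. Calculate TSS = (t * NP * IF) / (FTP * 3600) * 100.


Numerator = 6076 * 209 * 0.612 = 777169.008
Denominator = 342 * 3600 = 1231200
TSS = 777169.008 / 1231200 * 100
= 63.12

63.12 TSS


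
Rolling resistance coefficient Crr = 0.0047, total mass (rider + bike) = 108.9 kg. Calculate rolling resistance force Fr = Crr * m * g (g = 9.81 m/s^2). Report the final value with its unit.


Fr = Crr * m * g
= 0.0047 * 108.9 * 9.81
= 5.021 N

5.021 N


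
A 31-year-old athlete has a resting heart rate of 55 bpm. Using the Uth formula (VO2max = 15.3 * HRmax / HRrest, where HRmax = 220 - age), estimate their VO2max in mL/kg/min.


HRmax = 220 - 31 = 189 bpm
Ratio = HRmax / HRrest = 189 / 55 = 3.4364
VO2max = 15.3 * 3.4364 = 52.58 mL/kg/min

52.58 mL/kg/min


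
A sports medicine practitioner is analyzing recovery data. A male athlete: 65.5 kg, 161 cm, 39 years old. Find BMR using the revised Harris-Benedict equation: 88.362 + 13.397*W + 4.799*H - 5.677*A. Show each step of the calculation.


Intercept = 88.362
Weight contribution = 13.397 * 65.5 = 877.5035
Height contribution = 4.799 * 161 = 772.639
Age contribution = 5.677 * 39 = 221.403
BMR = 88.362 + 877.5035 + 772.639 - 221.403
= 1517.1 kcal/day

1517.1 kcal/day


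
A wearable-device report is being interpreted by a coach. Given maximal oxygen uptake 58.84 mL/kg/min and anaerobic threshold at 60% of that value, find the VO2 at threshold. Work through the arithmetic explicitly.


Percentage as decimal = 0.6
VO2 at AT = 58.84 * 0.6 = 35.3 mL/kg/min

35.3 mL/kg/min


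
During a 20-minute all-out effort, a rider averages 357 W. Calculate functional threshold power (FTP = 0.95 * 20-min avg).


FTP = 0.95 * 357
= 339.15 W

339.15 W


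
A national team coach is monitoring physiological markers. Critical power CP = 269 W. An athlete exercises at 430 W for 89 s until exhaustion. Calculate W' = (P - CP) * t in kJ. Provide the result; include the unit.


P - CP = 430 - 269 = 161 W
W' = 161 * 89 = 14329 J
= 14329 / 1000 = 14.329 kJ

14.329 kJ


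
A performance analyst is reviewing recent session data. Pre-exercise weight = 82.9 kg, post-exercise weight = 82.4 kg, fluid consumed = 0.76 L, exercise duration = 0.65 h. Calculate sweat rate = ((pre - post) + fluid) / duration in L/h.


Weight loss = 82.9 - 82.4 = 0.5 kg (approx L)
Total sweat = 0.5 + 0.76 = 1.26 L
Sweat rate = 1.26 / 0.65 = 1.938 L/h

1.938 L/h


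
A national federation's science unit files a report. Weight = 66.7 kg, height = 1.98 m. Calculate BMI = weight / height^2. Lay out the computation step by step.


height^2 = 1.98^2 = 3.9204
BMI = 66.7 / 3.9204 = 17.01 kg/m^2

17.01 kg/m^2


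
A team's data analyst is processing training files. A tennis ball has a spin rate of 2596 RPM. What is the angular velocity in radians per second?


Convert RPM to rad/s: multiply by 2*pi and divide by 60
omega = 2596 * 2 * pi / 60
= 271.852 rad/s

271.852 rad/s


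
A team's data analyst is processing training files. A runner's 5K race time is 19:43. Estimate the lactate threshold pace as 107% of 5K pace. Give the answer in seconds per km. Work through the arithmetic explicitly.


Total race time = 19*60 + 43 = 1183 seconds
5K pace = 1183 / 5 = 236.6 sec/km
LT pace = 236.6 * 1.07 = 253.16 sec/km

253.16 s/km


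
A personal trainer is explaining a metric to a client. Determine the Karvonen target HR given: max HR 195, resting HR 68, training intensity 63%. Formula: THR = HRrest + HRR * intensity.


HRR = HRmax - HRrest = 195 - 68 = 127
THR = 68 + 127 * 0.63
= 148.01 bpm

148.01 bpm


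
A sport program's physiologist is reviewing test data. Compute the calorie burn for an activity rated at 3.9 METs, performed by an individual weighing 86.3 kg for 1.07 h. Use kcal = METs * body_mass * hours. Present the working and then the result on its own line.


Product of METs and mass = 3.9 * 86.3 = 336.57
Total kcal = 336.57 * 1.07 = 360.13 kcal

360.13 kcal


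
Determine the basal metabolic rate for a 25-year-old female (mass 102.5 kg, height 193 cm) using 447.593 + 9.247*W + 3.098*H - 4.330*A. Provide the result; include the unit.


BMR = 447.593 + 9.247*102.5 + 3.098*193 - 4.330*25
= 1885.07 kcal/day

1885.07 kcal/day


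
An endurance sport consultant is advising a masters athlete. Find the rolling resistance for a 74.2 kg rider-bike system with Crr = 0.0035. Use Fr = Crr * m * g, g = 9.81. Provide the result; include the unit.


m * g = 74.2 * 9.81 = 727.902 N
Fr = 0.0035 * 727.902 = 2.548 N

2.548 N


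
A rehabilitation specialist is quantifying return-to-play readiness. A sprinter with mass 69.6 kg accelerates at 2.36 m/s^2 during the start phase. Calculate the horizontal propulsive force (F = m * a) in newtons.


F = m * a
= 69.6 * 2.36
= 164.26 N

164.26 N


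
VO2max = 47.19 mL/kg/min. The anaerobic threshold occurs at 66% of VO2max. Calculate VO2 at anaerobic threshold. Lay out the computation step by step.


AT fraction = 66 / 100 = 0.66
AT VO2 = 47.19 * 0.66
= 31.15 mL/kg/min

31.15 mL/kg/min


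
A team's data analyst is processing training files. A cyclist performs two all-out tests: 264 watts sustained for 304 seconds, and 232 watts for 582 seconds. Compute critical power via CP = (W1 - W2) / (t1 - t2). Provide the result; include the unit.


W1 = P1 * t1 = 264 * 304 = 80256 J
W2 = P2 * t2 = 232 * 582 = 135024 J
CP = (80256 - 135024) / (304 - 582)
= 197.01 W

197.01 W


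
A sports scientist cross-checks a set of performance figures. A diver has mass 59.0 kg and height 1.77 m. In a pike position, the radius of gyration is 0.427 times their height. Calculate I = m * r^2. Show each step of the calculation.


r = 0.427 * 1.77 = 0.75579 m
I = m * r^2 = 59.0 * 0.571219 = 33.702 kg*m^2

33.702 kg*m^2


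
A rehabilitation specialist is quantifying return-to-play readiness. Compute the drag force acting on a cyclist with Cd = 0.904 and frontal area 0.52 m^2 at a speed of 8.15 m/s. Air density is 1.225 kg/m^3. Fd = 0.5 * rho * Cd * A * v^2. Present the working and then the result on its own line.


Step 1: v^2 = 66.4225
Step 2: Fd = 0.5 * 1.225 * 0.904 * 0.52 * 66.4225
= 19.125 N

19.125 N


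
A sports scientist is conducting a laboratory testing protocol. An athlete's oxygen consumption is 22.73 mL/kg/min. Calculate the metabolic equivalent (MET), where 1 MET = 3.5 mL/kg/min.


MET = VO2 / 3.5
= 22.73 / 3.5
= 6.49 METs

6.49 METs


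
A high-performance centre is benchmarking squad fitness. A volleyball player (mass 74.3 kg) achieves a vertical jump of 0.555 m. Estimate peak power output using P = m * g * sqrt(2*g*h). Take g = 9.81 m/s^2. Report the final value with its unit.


2 * g * h = 2 * 9.81 * 0.555 = 10.8891
sqrt(10.8891) = 3.299864 m/s
P = 74.3 * 9.81 * 3.299864 = 2405.21 W

2405.21 W


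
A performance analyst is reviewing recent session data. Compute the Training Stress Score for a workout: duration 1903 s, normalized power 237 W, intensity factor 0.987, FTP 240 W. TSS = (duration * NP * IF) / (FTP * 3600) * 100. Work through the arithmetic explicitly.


Product = 1903 * 237 * 0.987 = 445147.857
Base = 240 * 3600 = 864000
TSS = 445147.857 / 864000 * 100 = 51.52

51.52 TSS


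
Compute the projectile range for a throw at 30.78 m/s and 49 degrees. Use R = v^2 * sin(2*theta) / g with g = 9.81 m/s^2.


Two times the angle = 98 degrees
sin(98) = 0.990268
R = 947.4084 * 0.990268 / 9.81 = 95.636 m

95.636 m


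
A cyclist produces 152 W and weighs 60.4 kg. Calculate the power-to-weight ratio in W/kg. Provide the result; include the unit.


P/W = power / mass
= 152 / 60.4
= 2.517 W/kg

2.517 W/kg


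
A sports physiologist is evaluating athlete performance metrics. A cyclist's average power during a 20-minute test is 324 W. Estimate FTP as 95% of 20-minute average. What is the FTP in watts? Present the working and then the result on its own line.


FTP = 20-min power * 0.95
= 324 * 0.95
= 307.8 W

307.8 W


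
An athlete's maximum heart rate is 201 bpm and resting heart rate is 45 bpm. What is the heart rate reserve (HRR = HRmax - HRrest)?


HRR = HRmax - HRrest
= 201 - 45
= 156 bpm

156 bpm


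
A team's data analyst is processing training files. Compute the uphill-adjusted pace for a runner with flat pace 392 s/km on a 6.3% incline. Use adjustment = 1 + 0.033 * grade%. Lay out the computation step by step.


Adjustment factor = 1 + 0.033 * 6.3 = 1.2079
Grade-adjusted pace = 392 * 1.2079 = 473.5 s/km

473.5 s/km


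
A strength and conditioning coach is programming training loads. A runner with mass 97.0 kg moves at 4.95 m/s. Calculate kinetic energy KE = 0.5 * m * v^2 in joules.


v^2 = 4.95^2 = 24.5025
KE = 0.5 * 97.0 * 24.5025
= 1188.37 J

1188.37 J


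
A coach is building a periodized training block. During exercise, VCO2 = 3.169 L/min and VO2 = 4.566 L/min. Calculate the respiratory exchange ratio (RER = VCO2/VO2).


RER = VCO2 / VO2
= 3.169 / 4.566
= 0.694

0.694


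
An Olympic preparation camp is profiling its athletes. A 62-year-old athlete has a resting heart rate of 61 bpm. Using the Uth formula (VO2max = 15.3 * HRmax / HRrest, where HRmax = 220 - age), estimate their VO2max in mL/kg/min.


HRmax = 220 - 62 = 158 bpm
Ratio = HRmax / HRrest = 158 / 61 = 2.5902
VO2max = 15.3 * 2.5902 = 39.63 mL/kg/min

39.63 mL/kg/min


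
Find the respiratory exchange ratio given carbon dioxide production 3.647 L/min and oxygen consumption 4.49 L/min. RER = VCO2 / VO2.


VCO2 = 3.647 L/min
VO2 = 4.49 L/min
RER = 3.647 / 4.49 = 0.8122

0.8122


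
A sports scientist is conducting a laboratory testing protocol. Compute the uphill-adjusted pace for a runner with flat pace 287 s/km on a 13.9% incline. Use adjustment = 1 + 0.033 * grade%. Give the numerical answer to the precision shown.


Adjustment factor = 1 + 0.033 * 13.9 = 1.4587
Grade-adjusted pace = 287 * 1.4587 = 418.65 s/km

418.65 s/km


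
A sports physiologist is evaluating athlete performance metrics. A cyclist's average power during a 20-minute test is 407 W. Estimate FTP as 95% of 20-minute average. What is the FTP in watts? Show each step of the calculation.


FTP = 20-min power * 0.95
= 407 * 0.95
= 386.65 W

386.65 W


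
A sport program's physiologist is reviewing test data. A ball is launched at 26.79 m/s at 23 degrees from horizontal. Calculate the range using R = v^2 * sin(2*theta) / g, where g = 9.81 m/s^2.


sin(2 * 23) = sin(46) = 0.71934
v^2 = 26.79^2 = 717.7041
R = 717.7041 * 0.71934 / 9.81
= 52.627 m

52.627 m


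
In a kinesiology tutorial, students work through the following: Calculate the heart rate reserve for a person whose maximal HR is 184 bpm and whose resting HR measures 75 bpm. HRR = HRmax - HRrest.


HRmax = 184 bpm
HRrest = 75 bpm
HRR = 184 - 75 = 109 bpm

109 bpm


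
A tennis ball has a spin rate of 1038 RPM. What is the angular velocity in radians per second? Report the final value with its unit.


Convert RPM to rad/s: multiply by 2*pi and divide by 60
omega = 1038 * 2 * pi / 60
= 108.699 rad/s

108.699 rad/s


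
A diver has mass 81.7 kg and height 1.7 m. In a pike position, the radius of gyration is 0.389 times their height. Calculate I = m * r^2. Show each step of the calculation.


r = 0.389 * 1.7 = 0.6613 m
I = m * r^2 = 81.7 * 0.437318 = 35.729 kg*m^2

35.729 kg*m^2


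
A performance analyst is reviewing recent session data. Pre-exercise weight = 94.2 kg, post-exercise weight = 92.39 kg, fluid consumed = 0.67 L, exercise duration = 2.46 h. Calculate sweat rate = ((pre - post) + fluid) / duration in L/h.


Weight loss = 94.2 - 92.39 = 1.81 kg (approx L)
Total sweat = 1.81 + 0.67 = 2.48 L
Sweat rate = 2.48 / 2.46 = 1.008 L/h

1.008 L/h


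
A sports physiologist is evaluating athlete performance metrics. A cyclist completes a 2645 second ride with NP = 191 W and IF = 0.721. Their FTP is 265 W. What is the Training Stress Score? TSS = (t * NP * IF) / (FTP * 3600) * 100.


t * NP * IF = 2645 * 191 * 0.721 = 364245.595
FTP * 3600 = 954000
TSS = (364245.595 / 954000) * 100 = 38.18

38.18 TSS


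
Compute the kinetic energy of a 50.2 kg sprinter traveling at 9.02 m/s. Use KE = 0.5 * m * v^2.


Velocity squared = 81.3604
KE = 0.5 * 50.2 * 81.3604 = 2042.15 J

2042.15 J


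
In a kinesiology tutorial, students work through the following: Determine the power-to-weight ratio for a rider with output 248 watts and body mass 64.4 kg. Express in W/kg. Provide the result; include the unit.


P/W = 248 / 64.4 = 3.851 W/kg

3.851 W/kg


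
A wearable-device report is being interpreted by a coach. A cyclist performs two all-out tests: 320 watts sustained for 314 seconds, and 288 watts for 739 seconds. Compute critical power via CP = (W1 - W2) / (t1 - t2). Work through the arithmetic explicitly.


W1 = P1 * t1 = 320 * 314 = 100480 J
W2 = P2 * t2 = 288 * 739 = 212832 J
CP = (100480 - 212832) / (314 - 739)
= 264.36 W

264.36 W


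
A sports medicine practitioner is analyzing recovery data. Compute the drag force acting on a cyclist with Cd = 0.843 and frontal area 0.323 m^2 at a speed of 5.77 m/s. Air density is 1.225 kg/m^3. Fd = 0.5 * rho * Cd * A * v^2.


Step 1: v^2 = 33.2929
Step 2: Fd = 0.5 * 1.225 * 0.843 * 0.323 * 33.2929
= 5.552 N

5.552 N


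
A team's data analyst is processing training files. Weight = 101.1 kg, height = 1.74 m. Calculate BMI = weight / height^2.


height^2 = 1.74^2 = 3.0276
BMI = 101.1 / 3.0276 = 33.39 kg/m^2

33.39 kg/m^2


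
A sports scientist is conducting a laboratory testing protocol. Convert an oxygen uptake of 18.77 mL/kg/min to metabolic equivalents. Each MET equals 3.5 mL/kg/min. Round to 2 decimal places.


One MET = 3.5 mL/kg/min
Number of METs = 18.77 / 3.5
= 5.36 METs

5.36 METs


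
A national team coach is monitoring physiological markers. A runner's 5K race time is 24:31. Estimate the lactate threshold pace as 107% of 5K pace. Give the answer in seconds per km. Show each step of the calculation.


Total race time = 24*60 + 31 = 1471 seconds
5K pace = 1471 / 5 = 294.2 sec/km
LT pace = 294.2 * 1.07 = 314.79 sec/km

314.79 s/km


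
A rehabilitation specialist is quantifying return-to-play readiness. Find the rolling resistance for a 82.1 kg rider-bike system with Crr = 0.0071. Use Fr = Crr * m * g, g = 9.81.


m * g = 82.1 * 9.81 = 805.401 N
Fr = 0.0071 * 805.401 = 5.718 N

5.718 N


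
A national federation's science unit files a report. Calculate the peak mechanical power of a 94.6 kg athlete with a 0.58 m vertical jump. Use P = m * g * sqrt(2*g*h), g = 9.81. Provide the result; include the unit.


First, sqrt(2gh) = sqrt(2 * 9.81 * 0.58)
= sqrt(11.3796) = 3.373366 m/s
Power = 94.6 * 9.81 * 3.373366 = 3130.57 W

3130.57 W


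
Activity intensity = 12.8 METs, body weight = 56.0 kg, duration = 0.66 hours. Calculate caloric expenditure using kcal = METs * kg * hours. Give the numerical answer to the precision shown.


kcal = 12.8 * 56.0 * 0.66
= 716.8 * 0.66
= 473.09 kcal

473.09 kcal


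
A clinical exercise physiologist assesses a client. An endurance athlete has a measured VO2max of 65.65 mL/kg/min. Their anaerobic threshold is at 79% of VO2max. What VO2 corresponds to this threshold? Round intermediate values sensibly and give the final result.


Anaerobic threshold VO2 = VO2max * 79%
= 65.65 * 0.79
= 51.86 mL/kg/min

51.86 mL/kg/min


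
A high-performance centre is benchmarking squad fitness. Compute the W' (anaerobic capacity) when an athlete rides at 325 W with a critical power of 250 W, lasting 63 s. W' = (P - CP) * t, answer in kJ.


Above-CP power = 75 W
Duration = 63 s
W' = 75 * 63 = 4725 J
Convert: 4725 / 1000 = 4.725 kJ

4.725 kJ


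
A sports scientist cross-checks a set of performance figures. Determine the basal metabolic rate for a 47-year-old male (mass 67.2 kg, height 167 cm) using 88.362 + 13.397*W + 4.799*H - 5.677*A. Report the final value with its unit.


BMR = 88.362 + 13.397*67.2 + 4.799*167 - 5.677*47
= 1523.25 kcal/day

1523.25 kcal/day


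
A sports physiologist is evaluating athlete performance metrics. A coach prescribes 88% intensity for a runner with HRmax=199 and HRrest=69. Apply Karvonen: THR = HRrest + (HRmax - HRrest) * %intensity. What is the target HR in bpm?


Heart rate reserve = 199 - 69 = 130
Intensity fraction = 88 / 100 = 0.88
THR = 69 + 130 * 0.88 = 183.4 bpm

183.4 bpm


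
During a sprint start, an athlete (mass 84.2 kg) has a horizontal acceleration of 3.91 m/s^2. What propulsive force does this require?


Propulsive force = mass * acceleration
= 84.2 kg * 3.91 m/s^2
= 329.22 N

329.22 N


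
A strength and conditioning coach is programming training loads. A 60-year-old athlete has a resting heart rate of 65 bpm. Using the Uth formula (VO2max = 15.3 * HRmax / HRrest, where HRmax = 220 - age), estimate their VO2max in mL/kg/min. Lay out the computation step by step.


HRmax = 220 - 60 = 160 bpm
Ratio = HRmax / HRrest = 160 / 65 = 2.4615
VO2max = 15.3 * 2.4615 = 37.66 mL/kg/min

37.66 mL/kg/min


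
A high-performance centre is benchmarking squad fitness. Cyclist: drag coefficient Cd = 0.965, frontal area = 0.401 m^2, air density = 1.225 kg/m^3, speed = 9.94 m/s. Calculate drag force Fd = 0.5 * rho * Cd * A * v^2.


v^2 = 9.94^2 = 98.8036
Fd = 0.5 * 1.225 * 0.965 * 0.401 * 98.8036
= 23.418 N

23.418 N


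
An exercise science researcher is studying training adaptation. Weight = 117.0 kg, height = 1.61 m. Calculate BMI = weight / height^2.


height^2 = 1.61^2 = 2.5921
BMI = 117.0 / 2.5921 = 45.14 kg/m^2

45.14 kg/m^2


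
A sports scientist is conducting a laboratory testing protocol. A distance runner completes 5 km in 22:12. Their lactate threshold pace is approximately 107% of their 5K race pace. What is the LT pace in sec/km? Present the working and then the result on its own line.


Convert to seconds: 22 min 12 s = 1332 s
Pace per km = 1332 / 5 = 266.4 s/km
LT pace = 266.4 * 1.07 = 285.05 s/km

285.05 s/km


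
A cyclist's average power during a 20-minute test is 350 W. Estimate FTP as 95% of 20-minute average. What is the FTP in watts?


FTP = 20-min power * 0.95
= 350 * 0.95
= 332.5 W

332.5 W


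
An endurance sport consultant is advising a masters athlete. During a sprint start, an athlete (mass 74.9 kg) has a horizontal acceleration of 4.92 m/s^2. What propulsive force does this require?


Propulsive force = mass * acceleration
= 74.9 kg * 4.92 m/s^2
= 368.51 N

368.51 N


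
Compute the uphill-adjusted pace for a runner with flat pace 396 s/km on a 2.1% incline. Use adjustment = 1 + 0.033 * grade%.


Adjustment factor = 1 + 0.033 * 2.1 = 1.0693
Grade-adjusted pace = 396 * 1.0693 = 423.44 s/km

423.44 s/km


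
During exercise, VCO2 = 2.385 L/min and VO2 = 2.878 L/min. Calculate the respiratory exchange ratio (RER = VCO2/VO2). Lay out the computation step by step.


RER = VCO2 / VO2
= 2.385 / 2.878
= 0.8287

0.8287


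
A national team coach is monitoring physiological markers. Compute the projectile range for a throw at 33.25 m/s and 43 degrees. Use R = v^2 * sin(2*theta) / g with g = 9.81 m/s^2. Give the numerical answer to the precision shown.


Two times the angle = 86 degrees
sin(86) = 0.997564
R = 1105.5625 * 0.997564 / 9.81 = 112.423 m

112.423 m


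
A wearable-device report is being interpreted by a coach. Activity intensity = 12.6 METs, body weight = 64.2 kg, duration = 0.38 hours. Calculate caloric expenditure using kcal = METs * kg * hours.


kcal = 12.6 * 64.2 * 0.38
= 808.92 * 0.38
= 307.39 kcal

307.39 kcal


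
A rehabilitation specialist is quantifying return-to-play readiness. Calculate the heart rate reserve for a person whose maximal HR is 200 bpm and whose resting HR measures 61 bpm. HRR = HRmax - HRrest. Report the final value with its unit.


HRmax = 200 bpm
HRrest = 61 bpm
HRR = 200 - 61 = 139 bpm

139 bpm


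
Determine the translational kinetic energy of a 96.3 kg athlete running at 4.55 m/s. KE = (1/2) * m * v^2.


KE = 0.5 * m * v^2
= 0.5 * 96.3 * 4.55^2
= 0.5 * 96.3 * 20.7025
= 996.83 J

996.83 J


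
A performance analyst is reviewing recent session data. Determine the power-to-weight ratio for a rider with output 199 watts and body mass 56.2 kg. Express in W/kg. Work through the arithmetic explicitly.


P/W = 199 / 56.2 = 3.541 W/kg

3.541 W/kg


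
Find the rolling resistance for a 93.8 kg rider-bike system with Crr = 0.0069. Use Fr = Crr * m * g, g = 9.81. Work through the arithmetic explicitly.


m * g = 93.8 * 9.81 = 920.178 N
Fr = 0.0069 * 920.178 = 6.349 N

6.349 N


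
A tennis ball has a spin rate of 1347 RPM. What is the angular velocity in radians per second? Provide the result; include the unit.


Convert RPM to rad/s: multiply by 2*pi and divide by 60
omega = 1347 * 2 * pi / 60
= 141.058 rad/s

141.058 rad/s


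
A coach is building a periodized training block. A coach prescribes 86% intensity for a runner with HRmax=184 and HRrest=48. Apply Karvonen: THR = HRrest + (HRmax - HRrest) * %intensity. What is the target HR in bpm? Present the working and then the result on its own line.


Heart rate reserve = 184 - 48 = 136
Intensity fraction = 86 / 100 = 0.86
THR = 48 + 136 * 0.86 = 164.96 bpm

164.96 bpm


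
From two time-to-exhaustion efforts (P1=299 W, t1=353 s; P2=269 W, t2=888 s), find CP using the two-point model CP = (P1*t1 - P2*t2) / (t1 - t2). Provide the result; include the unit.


Work in trial 1 = 105547 J
Work in trial 2 = 238872 J
Delta work = -133325 J
Delta time = -535 s
CP = -133325 / -535 = 249.21 W

249.21 W


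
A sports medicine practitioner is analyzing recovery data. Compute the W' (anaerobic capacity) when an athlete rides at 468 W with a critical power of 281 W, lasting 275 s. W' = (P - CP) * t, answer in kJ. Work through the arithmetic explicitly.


Above-CP power = 187 W
Duration = 275 s
W' = 187 * 275 = 51425 J
Convert: 51425 / 1000 = 51.425 kJ

51.425 kJ


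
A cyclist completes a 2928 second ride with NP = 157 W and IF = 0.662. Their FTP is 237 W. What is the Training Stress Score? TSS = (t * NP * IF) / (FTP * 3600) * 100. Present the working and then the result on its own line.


t * NP * IF = 2928 * 157 * 0.662 = 304318.752
FTP * 3600 = 853200
TSS = (304318.752 / 853200) * 100 = 35.67

35.67 TSS


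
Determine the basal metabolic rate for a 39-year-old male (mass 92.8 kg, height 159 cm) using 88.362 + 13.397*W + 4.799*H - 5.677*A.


BMR = 88.362 + 13.397*92.8 + 4.799*159 - 5.677*39
= 1873.24 kcal/day

1873.24 kcal/day


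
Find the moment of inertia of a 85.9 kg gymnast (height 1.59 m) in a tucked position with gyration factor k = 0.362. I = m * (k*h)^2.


Radius of gyration = 0.362 * 1.59 = 0.57558 m
I = 85.9 * 0.57558^2
= 85.9 * 0.331292
= 28.458 kg*m^2

28.458 kg*m^2


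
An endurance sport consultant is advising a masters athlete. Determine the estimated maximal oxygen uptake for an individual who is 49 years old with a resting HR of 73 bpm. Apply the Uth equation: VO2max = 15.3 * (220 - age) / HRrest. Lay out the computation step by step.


HRmax = 220 - 49 = 171
VO2max = 15.3 * (171 / 73)
= 15.3 * 2.3425
= 35.84 mL/kg/min

35.84 mL/kg/min


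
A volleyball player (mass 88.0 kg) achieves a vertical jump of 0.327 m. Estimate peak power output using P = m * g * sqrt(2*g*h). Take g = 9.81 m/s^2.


2 * g * h = 2 * 9.81 * 0.327 = 6.41574
sqrt(6.41574) = 2.532931 m/s
P = 88.0 * 9.81 * 2.532931 = 2186.63 W

2186.63 W


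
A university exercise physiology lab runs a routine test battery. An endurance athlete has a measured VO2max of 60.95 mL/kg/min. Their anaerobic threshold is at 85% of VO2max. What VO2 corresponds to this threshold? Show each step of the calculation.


Anaerobic threshold VO2 = VO2max * 85%
= 60.95 * 0.85
= 51.81 mL/kg/min

51.81 mL/kg/min


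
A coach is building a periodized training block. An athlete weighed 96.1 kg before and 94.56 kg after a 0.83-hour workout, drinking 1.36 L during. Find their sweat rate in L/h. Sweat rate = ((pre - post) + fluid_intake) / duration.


Body mass change = 1.54 kg
Total sweat loss = 1.54 + 1.36 = 2.9 L
Rate = 2.9 / 0.83 = 3.494 L/h

3.494 L/h


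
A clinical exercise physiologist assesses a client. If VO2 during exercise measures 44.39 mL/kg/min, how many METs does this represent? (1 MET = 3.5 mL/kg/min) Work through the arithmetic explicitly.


METs = VO2 / 3.5 = 44.39 / 3.5 = 12.68

12.68 METs


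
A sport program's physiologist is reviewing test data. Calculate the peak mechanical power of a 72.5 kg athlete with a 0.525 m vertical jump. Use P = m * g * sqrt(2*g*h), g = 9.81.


First, sqrt(2gh) = sqrt(2 * 9.81 * 0.525)
= sqrt(10.3005) = 3.209439 m/s
Power = 72.5 * 9.81 * 3.209439 = 2282.63 W

2282.63 W


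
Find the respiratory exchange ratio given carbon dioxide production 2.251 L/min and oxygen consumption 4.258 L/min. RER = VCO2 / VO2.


VCO2 = 2.251 L/min
VO2 = 4.258 L/min
RER = 2.251 / 4.258 = 0.5287

0.5287


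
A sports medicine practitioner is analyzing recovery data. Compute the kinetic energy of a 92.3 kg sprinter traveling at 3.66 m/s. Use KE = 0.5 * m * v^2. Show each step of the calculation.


Velocity squared = 13.3956
KE = 0.5 * 92.3 * 13.3956 = 618.21 J

618.21 J


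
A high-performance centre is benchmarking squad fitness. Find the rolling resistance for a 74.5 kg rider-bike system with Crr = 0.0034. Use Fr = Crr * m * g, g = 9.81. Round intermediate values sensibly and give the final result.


m * g = 74.5 * 9.81 = 730.845 N
Fr = 0.0034 * 730.845 = 2.485 N

2.485 N


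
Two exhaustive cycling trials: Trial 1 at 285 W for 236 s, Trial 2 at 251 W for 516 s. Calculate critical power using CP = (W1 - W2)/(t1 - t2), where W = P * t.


W1 = 285 * 236 = 67260 J
W2 = 251 * 516 = 129516 J
CP = (67260 - 129516) / (236 - 516)
= -62256 / -280
= 222.34 W

222.34 W


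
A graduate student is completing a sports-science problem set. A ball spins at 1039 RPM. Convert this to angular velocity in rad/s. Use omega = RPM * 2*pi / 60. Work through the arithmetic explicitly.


omega = 1039 * 2 * pi / 60
= 1039 * 6.28318531 / 60
= 6528.23 / 60
= 108.804 rad/s

108.804 rad/s


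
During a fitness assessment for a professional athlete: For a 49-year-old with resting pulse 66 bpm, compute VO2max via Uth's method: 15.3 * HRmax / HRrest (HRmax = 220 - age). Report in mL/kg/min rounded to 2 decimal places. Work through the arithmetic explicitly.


Step 1: HRmax = 220 - 49 = 171 bpm
Step 2: Ratio = 171 / 66 = 2.5909
Step 3: VO2max = 15.3 * 2.5909 = 39.64 mL/kg/min

39.64 mL/kg/min


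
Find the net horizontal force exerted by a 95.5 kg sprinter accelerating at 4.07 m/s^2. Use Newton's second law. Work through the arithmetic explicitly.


Newton's second law: F = m * a
F = 95.5 * 4.07 = 388.69 N

388.69 N


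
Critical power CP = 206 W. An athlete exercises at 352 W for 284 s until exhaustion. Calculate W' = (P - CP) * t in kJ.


P - CP = 352 - 206 = 146 W
W' = 146 * 284 = 41464 J
= 41464 / 1000 = 41.464 kJ

41.464 kJ


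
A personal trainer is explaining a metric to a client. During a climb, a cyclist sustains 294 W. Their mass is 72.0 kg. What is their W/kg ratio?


Power-to-weight = 294 W / 72.0 kg
= 4.083 W/kg

4.083 W/kg


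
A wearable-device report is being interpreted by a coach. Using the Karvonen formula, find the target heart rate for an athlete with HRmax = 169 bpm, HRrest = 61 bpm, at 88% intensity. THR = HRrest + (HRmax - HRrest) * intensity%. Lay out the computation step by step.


HRR = 169 - 61 = 108
THR = 61 + 108 * 0.88
= 61 + 95.04
= 156.04 bpm

156.04 bpm


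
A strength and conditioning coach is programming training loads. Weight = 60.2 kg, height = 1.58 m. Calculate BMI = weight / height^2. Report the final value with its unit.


height^2 = 1.58^2 = 2.4964
BMI = 60.2 / 2.4964 = 24.11 kg/m^2

24.11 kg/m^2


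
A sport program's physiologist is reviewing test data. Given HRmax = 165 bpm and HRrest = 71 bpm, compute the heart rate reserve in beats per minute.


Heart rate reserve = maximum HR minus resting HR
HRR = 165 - 71 = 94 bpm

94 bpm


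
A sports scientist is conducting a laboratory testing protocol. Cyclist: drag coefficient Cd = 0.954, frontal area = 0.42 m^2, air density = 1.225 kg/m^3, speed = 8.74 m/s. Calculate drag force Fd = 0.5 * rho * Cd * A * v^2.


v^2 = 8.74^2 = 76.3876
Fd = 0.5 * 1.225 * 0.954 * 0.42 * 76.3876
= 18.747 N

18.747 N


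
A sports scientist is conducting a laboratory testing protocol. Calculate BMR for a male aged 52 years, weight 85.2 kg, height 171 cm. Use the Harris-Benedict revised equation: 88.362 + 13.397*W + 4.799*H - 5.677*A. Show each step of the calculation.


Substituting values:
W term = 13.397 * 85.2 = 1141.4244
H term = 4.799 * 171 = 820.629
A term = 5.677 * 52 = 295.204
BMR = 1755.21 kcal/day

1755.21 kcal/day


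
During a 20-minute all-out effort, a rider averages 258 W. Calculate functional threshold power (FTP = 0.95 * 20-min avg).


FTP = 0.95 * 258
= 245.1 W

245.1 W


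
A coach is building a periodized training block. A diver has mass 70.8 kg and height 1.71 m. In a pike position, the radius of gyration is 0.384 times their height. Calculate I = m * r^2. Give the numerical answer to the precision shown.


r = 0.384 * 1.71 = 0.65664 m
I = m * r^2 = 70.8 * 0.431176 = 30.527 kg*m^2

30.527 kg*m^2


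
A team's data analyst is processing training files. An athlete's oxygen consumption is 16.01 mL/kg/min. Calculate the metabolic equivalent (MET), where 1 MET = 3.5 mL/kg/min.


MET = VO2 / 3.5
= 16.01 / 3.5
= 4.57 METs

4.57 METs


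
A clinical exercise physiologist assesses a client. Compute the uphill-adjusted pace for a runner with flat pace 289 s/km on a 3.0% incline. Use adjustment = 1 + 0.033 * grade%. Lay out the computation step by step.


Adjustment factor = 1 + 0.033 * 3.0 = 1.099
Grade-adjusted pace = 289 * 1.099 = 317.61 s/km

317.61 s/km


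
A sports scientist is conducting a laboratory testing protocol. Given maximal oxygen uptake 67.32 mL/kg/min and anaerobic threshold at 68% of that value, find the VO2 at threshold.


Percentage as decimal = 0.68
VO2 at AT = 67.32 * 0.68 = 45.78 mL/kg/min

45.78 mL/kg/min


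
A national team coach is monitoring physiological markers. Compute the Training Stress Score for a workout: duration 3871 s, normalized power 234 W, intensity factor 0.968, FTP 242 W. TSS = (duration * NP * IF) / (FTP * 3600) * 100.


Product = 3871 * 234 * 0.968 = 876827.952
Base = 242 * 3600 = 871200
TSS = 876827.952 / 871200 * 100 = 100.65

100.65 TSS


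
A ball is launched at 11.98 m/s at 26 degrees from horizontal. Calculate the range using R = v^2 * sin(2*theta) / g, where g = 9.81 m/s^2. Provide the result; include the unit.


sin(2 * 26) = sin(52) = 0.788011
v^2 = 11.98^2 = 143.5204
R = 143.5204 * 0.788011 / 9.81
= 11.529 m

11.529 m


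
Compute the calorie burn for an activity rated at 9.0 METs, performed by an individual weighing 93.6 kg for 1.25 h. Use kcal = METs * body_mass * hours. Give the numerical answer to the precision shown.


Product of METs and mass = 9.0 * 93.6 = 842.4
Total kcal = 842.4 * 1.25 = 1053.0 kcal

1053.0 kcal


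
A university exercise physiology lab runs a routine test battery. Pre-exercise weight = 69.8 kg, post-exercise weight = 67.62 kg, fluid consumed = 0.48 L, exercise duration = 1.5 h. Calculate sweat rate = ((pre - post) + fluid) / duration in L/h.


Weight loss = 69.8 - 67.62 = 2.18 kg (approx L)
Total sweat = 2.18 + 0.48 = 2.66 L
Sweat rate = 2.66 / 1.5 = 1.773 L/h

1.773 L/h


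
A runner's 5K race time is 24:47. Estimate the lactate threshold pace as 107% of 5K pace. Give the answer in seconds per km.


Total race time = 24*60 + 47 = 1487 seconds
5K pace = 1487 / 5 = 297.4 sec/km
LT pace = 297.4 * 1.07 = 318.22 sec/km

318.22 s/km


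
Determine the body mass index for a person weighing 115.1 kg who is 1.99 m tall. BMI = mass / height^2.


BMI = mass / height^2
= 115.1 / 1.99^2
= 115.1 / 3.9601
= 29.06 kg/m^2

29.06 kg/m^2


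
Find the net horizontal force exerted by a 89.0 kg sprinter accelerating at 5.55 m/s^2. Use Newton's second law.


Newton's second law: F = m * a
F = 89.0 * 5.55 = 493.95 N

493.95 N


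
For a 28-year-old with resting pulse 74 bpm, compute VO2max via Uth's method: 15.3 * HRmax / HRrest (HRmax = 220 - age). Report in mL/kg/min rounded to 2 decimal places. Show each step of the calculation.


Step 1: HRmax = 220 - 28 = 192 bpm
Step 2: Ratio = 192 / 74 = 2.5946
Step 3: VO2max = 15.3 * 2.5946 = 39.7 mL/kg/min

39.7 mL/kg/min


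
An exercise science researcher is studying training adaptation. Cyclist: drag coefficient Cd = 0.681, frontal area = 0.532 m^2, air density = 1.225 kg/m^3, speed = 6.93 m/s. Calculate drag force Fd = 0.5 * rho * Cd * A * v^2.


v^2 = 6.93^2 = 48.0249
Fd = 0.5 * 1.225 * 0.681 * 0.532 * 48.0249
= 10.657 N

10.657 N


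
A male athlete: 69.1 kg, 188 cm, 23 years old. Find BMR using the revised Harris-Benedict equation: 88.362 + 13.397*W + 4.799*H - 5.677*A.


Intercept = 88.362
Weight contribution = 13.397 * 69.1 = 925.7327
Height contribution = 4.799 * 188 = 902.212
Age contribution = 5.677 * 23 = 130.571
BMR = 88.362 + 925.7327 + 902.212 - 130.571
= 1785.74 kcal/day

1785.74 kcal/day


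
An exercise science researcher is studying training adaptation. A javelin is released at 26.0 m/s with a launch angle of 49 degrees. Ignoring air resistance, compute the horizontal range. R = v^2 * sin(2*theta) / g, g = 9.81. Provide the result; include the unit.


Launch speed squared = 676.0
sin(2 * 49 deg) = 0.990268
Range = 676.0 * 0.990268 / 9.81
= 68.239 m

68.239 m


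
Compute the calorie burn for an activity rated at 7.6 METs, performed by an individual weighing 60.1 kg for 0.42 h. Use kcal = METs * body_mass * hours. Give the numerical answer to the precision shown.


Product of METs and mass = 7.6 * 60.1 = 456.76
Total kcal = 456.76 * 0.42 = 191.84 kcal

191.84 kcal


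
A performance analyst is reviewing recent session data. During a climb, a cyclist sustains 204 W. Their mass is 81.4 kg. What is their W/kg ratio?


Power-to-weight = 204 W / 81.4 kg
= 2.506 W/kg

2.506 W/kg


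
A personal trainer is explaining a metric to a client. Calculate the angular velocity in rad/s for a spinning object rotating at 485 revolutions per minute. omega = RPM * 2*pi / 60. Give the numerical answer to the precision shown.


omega = RPM * 2*pi / 60
= 485 * 6.28318531 / 60
= 50.789 rad/s

50.789 rad/s


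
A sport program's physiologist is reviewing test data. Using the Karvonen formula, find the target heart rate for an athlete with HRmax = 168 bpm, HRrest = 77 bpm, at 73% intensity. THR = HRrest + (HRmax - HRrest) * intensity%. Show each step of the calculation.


HRR = 168 - 77 = 91
THR = 77 + 91 * 0.73
= 77 + 66.43
= 143.43 bpm

143.43 bpm


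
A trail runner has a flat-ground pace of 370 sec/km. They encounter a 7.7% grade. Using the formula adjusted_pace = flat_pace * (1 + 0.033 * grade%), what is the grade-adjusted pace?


Grade factor = 1 + 0.033 * 7.7 = 1.2541
Adjusted = 370 * 1.2541 = 464.02 sec/km

464.02 s/km


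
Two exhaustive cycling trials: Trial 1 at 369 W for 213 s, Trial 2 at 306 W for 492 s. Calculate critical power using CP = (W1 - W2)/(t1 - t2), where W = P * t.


W1 = 369 * 213 = 78597 J
W2 = 306 * 492 = 150552 J
CP = (78597 - 150552) / (213 - 492)
= -71955 / -279
= 257.9 W

257.9 W


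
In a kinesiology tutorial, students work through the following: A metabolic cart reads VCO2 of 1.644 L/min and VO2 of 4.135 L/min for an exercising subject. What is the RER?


RER = VCO2 / VO2 = 1.644 / 4.135 = 0.3976

0.3976


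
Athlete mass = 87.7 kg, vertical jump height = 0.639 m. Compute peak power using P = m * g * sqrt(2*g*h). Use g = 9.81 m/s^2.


sqrt(2 * 9.81 * 0.639) = sqrt(12.53718) = 3.540788 m/s
P = 87.7 * 9.81 * 3.540788
= 3046.27 W

3046.27 W


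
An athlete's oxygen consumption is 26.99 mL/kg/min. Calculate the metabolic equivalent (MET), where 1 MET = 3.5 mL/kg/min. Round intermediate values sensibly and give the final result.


MET = VO2 / 3.5
= 26.99 / 3.5
= 7.71 METs

7.71 METs


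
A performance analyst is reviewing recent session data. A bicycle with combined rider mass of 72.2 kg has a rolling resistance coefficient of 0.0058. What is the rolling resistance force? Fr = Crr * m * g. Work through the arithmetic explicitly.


Fr = 0.0058 * 72.2 * 9.81
= 0.41876 * 9.81
= 4.108 N

4.108 N


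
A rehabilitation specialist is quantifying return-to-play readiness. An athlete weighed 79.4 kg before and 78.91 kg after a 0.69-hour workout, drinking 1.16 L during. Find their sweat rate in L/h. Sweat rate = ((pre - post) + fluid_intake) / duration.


Body mass change = 0.49 kg
Total sweat loss = 0.49 + 1.16 = 1.65 L
Rate = 1.65 / 0.69 = 2.391 L/h

2.391 L/h


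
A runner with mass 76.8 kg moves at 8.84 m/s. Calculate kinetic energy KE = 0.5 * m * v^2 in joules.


v^2 = 8.84^2 = 78.1456
KE = 0.5 * 76.8 * 78.1456
= 3000.79 J

3000.79 J


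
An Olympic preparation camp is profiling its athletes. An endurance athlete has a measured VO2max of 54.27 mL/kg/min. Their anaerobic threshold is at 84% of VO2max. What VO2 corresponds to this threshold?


Anaerobic threshold VO2 = VO2max * 84%
= 54.27 * 0.84
= 45.59 mL/kg/min

45.59 mL/kg/min


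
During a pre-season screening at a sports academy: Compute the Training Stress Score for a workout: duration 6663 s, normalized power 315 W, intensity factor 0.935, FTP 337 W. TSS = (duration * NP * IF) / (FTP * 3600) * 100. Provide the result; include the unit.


Product = 6663 * 315 * 0.935 = 1962420.075
Base = 337 * 3600 = 1213200
TSS = 1962420.075 / 1213200 * 100 = 161.76

161.76 TSS


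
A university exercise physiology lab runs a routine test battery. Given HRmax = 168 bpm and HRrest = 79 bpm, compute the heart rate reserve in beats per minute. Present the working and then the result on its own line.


Heart rate reserve = maximum HR minus resting HR
HRR = 168 - 79 = 89 bpm

89 bpm


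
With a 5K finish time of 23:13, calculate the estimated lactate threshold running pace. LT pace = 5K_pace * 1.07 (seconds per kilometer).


Race duration = 1393 s for 5 km
Average pace = 1393 / 5 = 278.6 s/km
LT pace = 278.6 * 1.07
= 298.1 s/km

298.1 s/km


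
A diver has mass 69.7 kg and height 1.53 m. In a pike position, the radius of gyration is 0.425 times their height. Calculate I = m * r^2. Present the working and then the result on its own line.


r = 0.425 * 1.53 = 0.65025 m
I = m * r^2 = 69.7 * 0.422825 = 29.471 kg*m^2

29.471 kg*m^2


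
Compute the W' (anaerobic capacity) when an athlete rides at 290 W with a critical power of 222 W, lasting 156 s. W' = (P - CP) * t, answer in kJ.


Above-CP power = 68 W
Duration = 156 s
W' = 68 * 156 = 10608 J
Convert: 10608 / 1000 = 10.608 kJ

10.608 kJ


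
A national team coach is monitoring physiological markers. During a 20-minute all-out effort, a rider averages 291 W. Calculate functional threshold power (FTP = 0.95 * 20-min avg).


FTP = 0.95 * 291
= 276.45 W

276.45 W


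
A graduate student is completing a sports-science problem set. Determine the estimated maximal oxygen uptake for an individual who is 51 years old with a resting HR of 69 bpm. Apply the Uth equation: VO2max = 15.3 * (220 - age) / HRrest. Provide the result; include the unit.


HRmax = 220 - 51 = 169
VO2max = 15.3 * (169 / 69)
= 15.3 * 2.4493
= 37.47 mL/kg/min

37.47 mL/kg/min
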